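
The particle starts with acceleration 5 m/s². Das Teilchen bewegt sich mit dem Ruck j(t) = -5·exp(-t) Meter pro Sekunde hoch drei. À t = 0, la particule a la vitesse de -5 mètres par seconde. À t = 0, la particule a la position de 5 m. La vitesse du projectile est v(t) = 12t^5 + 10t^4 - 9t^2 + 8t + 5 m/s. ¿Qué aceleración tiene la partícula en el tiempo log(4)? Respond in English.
We must find the integral of our jerk equation j(t) = -5·exp(-t) 1 time. Integrating jerk and using the initial condition a(0) = 5, we get a(t) = 5·exp(-t). From the given acceleration equation a(t) = 5·exp(-t), we substitute t = log(4) to get a = 5/4.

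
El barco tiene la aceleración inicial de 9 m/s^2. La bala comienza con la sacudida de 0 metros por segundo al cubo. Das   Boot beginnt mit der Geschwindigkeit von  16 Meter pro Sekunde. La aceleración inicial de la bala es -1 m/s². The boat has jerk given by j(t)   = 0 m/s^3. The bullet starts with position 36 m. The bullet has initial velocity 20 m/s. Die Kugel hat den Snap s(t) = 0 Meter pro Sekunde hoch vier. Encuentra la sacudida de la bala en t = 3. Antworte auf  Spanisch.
Partiendo del snap s(t) = 0, tomamos 1 antiderivada. Integrando el snap y usando la condición inicial j(0) = 0, obtenemos j(t) = 0. Tenemos la sacudida j(t) = 0. Sustituyendo t = 3: j(3) = 0.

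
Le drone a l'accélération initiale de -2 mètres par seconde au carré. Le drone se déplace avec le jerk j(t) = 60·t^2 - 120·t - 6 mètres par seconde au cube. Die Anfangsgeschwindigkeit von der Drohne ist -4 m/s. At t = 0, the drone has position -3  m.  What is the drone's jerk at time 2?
From the given jerk equation j(t) = 60·t^2 - 120·t - 6, we substitute t = 2 to get j = -6.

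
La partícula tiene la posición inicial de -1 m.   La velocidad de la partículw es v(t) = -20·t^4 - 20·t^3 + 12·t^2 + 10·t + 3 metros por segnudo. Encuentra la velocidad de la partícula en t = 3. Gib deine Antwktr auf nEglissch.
We have velocity v(t) = -20·t^4 - 20·t^3 + 12·t^2 + 10·t + 3. Substituting t = 3: v(3) = -2019.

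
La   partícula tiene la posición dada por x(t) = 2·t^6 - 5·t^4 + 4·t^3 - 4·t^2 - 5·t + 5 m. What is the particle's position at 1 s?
Using x(t) = 2·t^6 - 5·t^4 + 4·t^3 - 4·t^2 - 5·t + 5 and substituting t = 1, we find x = -3.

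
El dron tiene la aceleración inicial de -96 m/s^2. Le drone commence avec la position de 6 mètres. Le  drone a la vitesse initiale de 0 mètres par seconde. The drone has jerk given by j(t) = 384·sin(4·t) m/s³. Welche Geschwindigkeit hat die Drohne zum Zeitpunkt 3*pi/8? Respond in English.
Starting from jerk j(t) = 384·sin(4·t), we take 2 integrals. The integral of jerk is acceleration. Using a(0) = -96, we get a(t) = -96·cos(4·t). The antiderivative of acceleration, with v(0) = 0, gives velocity: v(t) = -24·sin(4·t). Using v(t) = -24·sin(4·t) and substituting t = 3*pi/8, we find v = 24.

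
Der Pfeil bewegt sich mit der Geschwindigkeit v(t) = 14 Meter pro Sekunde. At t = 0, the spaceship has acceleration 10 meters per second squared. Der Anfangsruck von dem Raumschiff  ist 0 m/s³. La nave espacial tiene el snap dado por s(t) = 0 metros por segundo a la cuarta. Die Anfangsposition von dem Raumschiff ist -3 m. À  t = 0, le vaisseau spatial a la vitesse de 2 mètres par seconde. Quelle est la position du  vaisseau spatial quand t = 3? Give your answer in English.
Starting from snap s(t) = 0, we take 4 integrals. Taking ∫s(t)dt and applying j(0) = 0, we find j(t) = 0. Integrating jerk and using the initial condition a(0) = 10, we get a(t) = 10. The antiderivative of acceleration, with v(0) = 2, gives velocity: v(t) = 10·t + 2. Integrating velocity and using the initial condition x(0) = -3, we get x(t) = 5·t^2 + 2·t - 3. From the given position equation x(t) = 5·t^2 + 2·t - 3, we substitute t = 3 to get x = 48.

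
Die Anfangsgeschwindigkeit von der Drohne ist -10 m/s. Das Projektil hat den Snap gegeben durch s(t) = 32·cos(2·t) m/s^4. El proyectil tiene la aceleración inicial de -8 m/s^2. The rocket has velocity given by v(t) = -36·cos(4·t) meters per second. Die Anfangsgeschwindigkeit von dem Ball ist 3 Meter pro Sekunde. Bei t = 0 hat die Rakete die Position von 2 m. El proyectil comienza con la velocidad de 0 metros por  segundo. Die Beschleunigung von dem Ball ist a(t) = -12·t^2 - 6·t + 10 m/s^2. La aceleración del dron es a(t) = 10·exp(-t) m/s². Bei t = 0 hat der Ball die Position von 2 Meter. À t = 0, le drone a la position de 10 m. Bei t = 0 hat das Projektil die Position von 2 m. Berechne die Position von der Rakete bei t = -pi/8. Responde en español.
Para resolver esto, necesitamos tomar 1 antiderivada de nuestra ecuación de la velocidad v(t) = -36·cos(4·t). La integral de la velocidad, con x(0) = 2, da la posición: x(t) = 2 - 9·sin(4·t). Tenemos la posición x(t) = 2 - 9·sin(4·t). Sustituyendo t = -pi/8: x(-pi/8) = 11.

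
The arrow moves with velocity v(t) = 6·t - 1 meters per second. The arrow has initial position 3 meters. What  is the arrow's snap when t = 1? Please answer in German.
Ausgehend von der Geschwindigkeit v(t) = 6·t - 1, nehmen wir 3 Ableitungen. Die Ableitung von der Geschwindigkeit ergibt die Beschleunigung: a(t) = 6. Durch Ableiten von der Beschleunigung erhalten wir den Ruck: j(t) = 0. Durch Ableiten von dem Ruck erhalten wir den Snap: s(t) = 0. Aus der Gleichung für den Snap s(t) = 0, setzen wir t = 1 ein und erhalten s = 0.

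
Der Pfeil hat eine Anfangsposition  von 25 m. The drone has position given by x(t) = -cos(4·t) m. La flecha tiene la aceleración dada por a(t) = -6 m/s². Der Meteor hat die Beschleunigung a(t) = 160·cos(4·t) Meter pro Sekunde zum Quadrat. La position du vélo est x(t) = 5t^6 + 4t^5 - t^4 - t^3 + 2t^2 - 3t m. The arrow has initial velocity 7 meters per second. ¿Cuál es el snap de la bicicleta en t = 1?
Debemos derivar nuestra ecuación de la posición x(t) = 5·t^6 + 4·t^5 - t^4 - t^3 + 2·t^2 - 3·t 4 veces. La derivada de la posición da la velocidad: v(t) = 30·t^5 + 20·t^4 - 4·t^3 - 3·t^2 + 4·t - 3. Derivando la velocidad, obtenemos la aceleración: a(t) = 150·t^4 + 80·t^3 - 12·t^2 - 6·t + 4. Derivando la aceleración, obtenemos la sacudida: j(t) = 600·t^3 + 240·t^2 - 24·t - 6. La derivada de la sacudida da el snap: s(t) = 1800·t^2 + 480·t - 24. Tenemos el snap s(t) = 1800·t^2 + 480·t - 24. Sustituyendo t = 1: s(1) = 2256.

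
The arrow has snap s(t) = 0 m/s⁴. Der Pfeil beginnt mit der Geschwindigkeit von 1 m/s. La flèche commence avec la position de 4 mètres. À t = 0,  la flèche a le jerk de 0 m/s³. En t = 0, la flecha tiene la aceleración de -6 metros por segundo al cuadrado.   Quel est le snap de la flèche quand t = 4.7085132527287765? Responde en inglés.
Using s(t) = 0 and substituting t = 4.7085132527287765, we find s = 0.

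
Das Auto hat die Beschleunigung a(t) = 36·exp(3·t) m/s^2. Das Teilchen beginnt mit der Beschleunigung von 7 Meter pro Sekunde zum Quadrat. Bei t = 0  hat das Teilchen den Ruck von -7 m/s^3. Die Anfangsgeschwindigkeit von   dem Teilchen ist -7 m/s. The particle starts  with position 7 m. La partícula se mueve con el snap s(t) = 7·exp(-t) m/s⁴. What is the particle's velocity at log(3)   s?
Starting from snap s(t) = 7·exp(-t), we take 3 antiderivatives. Integrating snap and using the initial condition j(0) = -7, we get j(t) = -7·exp(-t). The antiderivative of jerk is acceleration. Using a(0) = 7, we get a(t) = 7·exp(-t). Taking ∫a(t)dt and applying v(0) = -7, we find v(t) = -7·exp(-t). We have velocity v(t) = -7·exp(-t). Substituting t = log(3): v(log(3)) = -7/3.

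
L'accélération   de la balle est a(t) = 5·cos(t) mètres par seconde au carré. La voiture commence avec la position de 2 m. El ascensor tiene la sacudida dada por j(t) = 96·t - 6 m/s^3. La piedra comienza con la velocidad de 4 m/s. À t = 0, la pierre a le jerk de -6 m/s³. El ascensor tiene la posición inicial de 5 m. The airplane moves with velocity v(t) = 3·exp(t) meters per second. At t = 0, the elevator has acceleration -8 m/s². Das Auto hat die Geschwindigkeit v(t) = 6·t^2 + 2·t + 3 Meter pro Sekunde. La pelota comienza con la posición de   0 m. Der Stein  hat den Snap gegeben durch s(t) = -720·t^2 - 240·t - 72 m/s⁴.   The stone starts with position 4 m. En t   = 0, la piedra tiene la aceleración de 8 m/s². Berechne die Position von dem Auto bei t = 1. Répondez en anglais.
To solve this, we need to take 1 integral of our velocity equation v(t) = 6·t^2 + 2·t + 3. Finding the integral of v(t) and using x(0) = 2: x(t) = 2·t^3 + t^2 + 3·t + 2. We have position x(t) = 2·t^3 + t^2 + 3·t + 2. Substituting t = 1: x(1) = 8.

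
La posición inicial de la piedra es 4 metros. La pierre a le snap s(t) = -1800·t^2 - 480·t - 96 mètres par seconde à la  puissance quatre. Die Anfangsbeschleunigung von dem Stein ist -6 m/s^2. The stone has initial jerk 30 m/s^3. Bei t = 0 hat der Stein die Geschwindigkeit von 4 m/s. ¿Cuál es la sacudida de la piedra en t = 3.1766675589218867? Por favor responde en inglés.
To solve this, we need to take 1 antiderivative of our snap equation s(t) = -1800·t^2 - 480·t - 96. Finding the antiderivative of s(t) and using j(0) = 30: j(t) = -600·t^3 - 240·t^2 - 96·t + 30. We have jerk j(t) = -600·t^3 - 240·t^2 - 96·t + 30. Substituting t = 3.1766675589218867: j(3.1766675589218867) = -21930.7166977009.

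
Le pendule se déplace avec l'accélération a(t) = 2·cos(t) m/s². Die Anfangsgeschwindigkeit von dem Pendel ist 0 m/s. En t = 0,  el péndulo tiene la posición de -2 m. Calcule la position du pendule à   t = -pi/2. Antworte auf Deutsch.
Ausgehend von der Beschleunigung a(t) = 2·cos(t), nehmen wir 2 Integrale. Die Stammfunktion von der Beschleunigung, mit v(0) = 0, ergibt die Geschwindigkeit: v(t) = 2·sin(t). Das Integral von der Geschwindigkeit ist die Position. Mit x(0) = -2 erhalten wir x(t) = -2·cos(t). Aus der Gleichung für die Position x(t) = -2·cos(t), setzen wir t = -pi/2 ein und erhalten x = 0.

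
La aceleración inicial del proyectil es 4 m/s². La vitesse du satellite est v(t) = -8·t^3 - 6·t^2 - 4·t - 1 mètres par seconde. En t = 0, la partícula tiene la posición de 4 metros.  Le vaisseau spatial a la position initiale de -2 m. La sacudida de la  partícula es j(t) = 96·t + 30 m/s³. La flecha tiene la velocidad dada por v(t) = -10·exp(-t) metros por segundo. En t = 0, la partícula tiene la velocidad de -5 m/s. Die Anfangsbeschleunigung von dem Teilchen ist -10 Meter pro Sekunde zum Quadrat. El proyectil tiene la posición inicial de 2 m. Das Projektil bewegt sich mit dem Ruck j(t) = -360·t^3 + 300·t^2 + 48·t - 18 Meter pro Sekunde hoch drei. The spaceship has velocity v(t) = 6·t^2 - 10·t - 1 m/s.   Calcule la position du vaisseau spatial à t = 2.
Nous devons intégrer notre équation de la vitesse v(t) = 6·t^2 - 10·t - 1 1 fois. En intégrant la vitesse et en utilisant la condition initiale x(0) = -2, nous obtenons x(t) = 2·t^3 - 5·t^2 - t - 2. Nous avons la position x(t) = 2·t^3 - 5·t^2 - t - 2. En substituant t = 2: x(2) = -8.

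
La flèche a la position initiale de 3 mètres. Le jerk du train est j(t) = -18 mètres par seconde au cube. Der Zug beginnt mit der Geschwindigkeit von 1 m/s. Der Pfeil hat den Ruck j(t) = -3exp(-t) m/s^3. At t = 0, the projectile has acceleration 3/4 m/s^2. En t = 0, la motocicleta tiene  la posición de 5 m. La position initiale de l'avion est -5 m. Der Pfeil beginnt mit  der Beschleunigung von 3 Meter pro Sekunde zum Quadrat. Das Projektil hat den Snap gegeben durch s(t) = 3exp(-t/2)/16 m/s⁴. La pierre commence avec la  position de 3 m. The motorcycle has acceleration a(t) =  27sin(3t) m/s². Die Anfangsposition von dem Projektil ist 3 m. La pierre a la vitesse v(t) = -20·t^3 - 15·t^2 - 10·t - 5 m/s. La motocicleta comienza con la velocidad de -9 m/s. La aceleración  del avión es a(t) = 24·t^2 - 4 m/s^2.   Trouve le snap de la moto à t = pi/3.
Pour résoudre ceci, nous devons prendre 2 dérivées de notre équation de l'accélération a(t) = 27·sin(3·t). En prenant d/dt de a(t), nous trouvons j(t) = 81·cos(3·t). En dérivant le jerk, nous obtenons le snap: s(t) = -243·sin(3·t). En utilisant s(t) = -243·sin(3·t) et en substituant t = pi/3, nous trouvons s = 0.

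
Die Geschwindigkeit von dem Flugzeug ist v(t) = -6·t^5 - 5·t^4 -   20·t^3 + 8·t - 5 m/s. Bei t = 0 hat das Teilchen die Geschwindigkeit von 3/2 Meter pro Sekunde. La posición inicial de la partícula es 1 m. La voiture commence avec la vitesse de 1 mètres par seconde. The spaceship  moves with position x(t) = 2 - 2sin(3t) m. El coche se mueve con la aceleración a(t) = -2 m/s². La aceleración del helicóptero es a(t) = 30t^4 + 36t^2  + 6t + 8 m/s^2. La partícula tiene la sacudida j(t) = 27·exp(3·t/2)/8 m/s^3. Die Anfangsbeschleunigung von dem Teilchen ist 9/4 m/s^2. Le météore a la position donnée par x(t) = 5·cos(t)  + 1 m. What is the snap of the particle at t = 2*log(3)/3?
To solve this, we need to take 1 derivative of our jerk equation j(t) = 27·exp(3·t/2)/8. Taking d/dt of j(t), we find s(t) = 81·exp(3·t/2)/16. We have snap s(t) = 81·exp(3·t/2)/16. Substituting t = 2*log(3)/3: s(2*log(3)/3) = 243/16.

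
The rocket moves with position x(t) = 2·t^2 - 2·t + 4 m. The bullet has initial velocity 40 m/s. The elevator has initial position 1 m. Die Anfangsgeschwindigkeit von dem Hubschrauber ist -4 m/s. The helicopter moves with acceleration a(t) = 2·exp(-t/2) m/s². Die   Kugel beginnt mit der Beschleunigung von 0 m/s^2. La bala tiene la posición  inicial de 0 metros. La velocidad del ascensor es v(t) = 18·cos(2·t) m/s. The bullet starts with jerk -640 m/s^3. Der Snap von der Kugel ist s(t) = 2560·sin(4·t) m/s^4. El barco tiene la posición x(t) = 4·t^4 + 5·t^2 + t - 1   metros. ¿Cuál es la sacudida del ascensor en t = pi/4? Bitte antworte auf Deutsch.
Wir müssen unsere Gleichung für die Geschwindigkeit v(t) = 18·cos(2·t) 2-mal ableiten. Die Ableitung von der Geschwindigkeit ergibt die Beschleunigung: a(t) = -36·sin(2·t). Mit d/dt von a(t) finden wir j(t) = -72·cos(2·t). Wir haben den Ruck j(t) = -72·cos(2·t). Durch Einsetzen von t = pi/4: j(pi/4) = 0.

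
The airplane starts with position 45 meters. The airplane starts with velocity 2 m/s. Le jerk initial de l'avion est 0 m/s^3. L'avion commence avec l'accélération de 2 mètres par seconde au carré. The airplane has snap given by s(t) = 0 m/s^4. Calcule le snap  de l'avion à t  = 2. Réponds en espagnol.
Tenemos el snap s(t) = 0. Sustituyendo t = 2: s(2) = 0.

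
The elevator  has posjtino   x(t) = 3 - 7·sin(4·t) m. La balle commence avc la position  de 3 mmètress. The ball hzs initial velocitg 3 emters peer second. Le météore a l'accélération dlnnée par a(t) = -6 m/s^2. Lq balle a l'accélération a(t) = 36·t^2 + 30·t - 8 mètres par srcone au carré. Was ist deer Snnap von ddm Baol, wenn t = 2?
Ausgehend von der Beschleunigung a(t) = 36·t^2 + 30·t - 8, nehmen wir 2 Ableitungen. Mit d/dt von a(t) finden wir j(t) = 72·t + 30. Mit d/dt von j(t) finden wir s(t) = 72. Aus der Gleichung für den Snap s(t) = 72, setzen wir t = 2 ein und erhalten s = 72.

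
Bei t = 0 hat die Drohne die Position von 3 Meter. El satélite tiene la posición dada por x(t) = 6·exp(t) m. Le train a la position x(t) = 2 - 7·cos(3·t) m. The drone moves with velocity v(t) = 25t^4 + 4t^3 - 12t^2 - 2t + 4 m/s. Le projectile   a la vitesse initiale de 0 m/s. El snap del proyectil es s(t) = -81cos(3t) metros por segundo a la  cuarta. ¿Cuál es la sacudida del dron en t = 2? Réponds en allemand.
Um dies zu lösen, müssen wir 2 Ableitungen unserer Gleichung für die Geschwindigkeit v(t) = 25·t^4 + 4·t^3 - 12·t^2 - 2·t + 4 nehmen. Durch Ableiten von der Geschwindigkeit erhalten wir die Beschleunigung: a(t) = 100·t^3 + 12·t^2 - 24·t - 2. Durch Ableiten von der Beschleunigung erhalten wir den Ruck: j(t) = 300·t^2 + 24·t - 24. Mit j(t) = 300·t^2 + 24·t - 24 und Einsetzen von t = 2, finden wir j = 1224.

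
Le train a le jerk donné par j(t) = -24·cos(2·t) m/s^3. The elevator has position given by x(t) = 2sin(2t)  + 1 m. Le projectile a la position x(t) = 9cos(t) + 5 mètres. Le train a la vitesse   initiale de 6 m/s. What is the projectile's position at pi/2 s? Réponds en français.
De l'équation de la position x(t) = 9·cos(t) + 5, nous substituons t = pi/2 pour obtenir x = 5.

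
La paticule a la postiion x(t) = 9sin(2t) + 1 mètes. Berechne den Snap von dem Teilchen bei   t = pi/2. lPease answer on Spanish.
Para resolver esto, necesitamos tomar 4 derivadas de nuestra ecuación de la posición x(t) = 9·sin(2·t) + 1. La derivada de la posición da la velocidad: v(t) = 18·cos(2·t). Derivando la velocidad, obtenemos la aceleración: a(t) = -36·sin(2·t). La derivada de la aceleración da la sacudida: j(t) = -72·cos(2·t). La derivada de la sacudida da el snap: s(t) = 144·sin(2·t). De la ecuación del snap s(t) = 144·sin(2·t), sustituimos t = pi/2 para obtener s = 0.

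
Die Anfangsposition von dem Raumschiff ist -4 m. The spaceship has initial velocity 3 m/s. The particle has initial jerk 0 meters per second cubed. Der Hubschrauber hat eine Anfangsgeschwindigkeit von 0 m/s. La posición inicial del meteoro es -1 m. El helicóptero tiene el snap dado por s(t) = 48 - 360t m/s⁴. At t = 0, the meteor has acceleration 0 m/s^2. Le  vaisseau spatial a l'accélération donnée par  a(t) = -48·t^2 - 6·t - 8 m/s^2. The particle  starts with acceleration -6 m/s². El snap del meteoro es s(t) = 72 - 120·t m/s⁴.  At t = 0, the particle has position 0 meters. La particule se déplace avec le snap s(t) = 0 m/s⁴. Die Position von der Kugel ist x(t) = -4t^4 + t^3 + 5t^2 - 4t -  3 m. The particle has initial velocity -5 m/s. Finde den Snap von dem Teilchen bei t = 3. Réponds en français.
En utilisant s(t) = 0 et en substituant t = 3, nous trouvons s = 0.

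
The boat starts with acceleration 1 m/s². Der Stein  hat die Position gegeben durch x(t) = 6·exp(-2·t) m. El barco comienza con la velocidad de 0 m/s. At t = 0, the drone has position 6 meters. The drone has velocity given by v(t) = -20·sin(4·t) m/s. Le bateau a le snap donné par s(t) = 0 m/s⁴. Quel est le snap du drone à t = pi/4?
Pour résoudre ceci, nous devons prendre 3 dérivées de notre équation de la vitesse v(t) = -20·sin(4·t). La dérivée de la vitesse donne l'accélération: a(t) = -80·cos(4·t). En dérivant l'accélération, nous obtenons le jerk: j(t) = 320·sin(4·t). En dérivant le jerk, nous obtenons le snap: s(t) = 1280·cos(4·t). Nous avons le snap s(t) = 1280·cos(4·t). En substituant t = pi/4: s(pi/4) = -1280.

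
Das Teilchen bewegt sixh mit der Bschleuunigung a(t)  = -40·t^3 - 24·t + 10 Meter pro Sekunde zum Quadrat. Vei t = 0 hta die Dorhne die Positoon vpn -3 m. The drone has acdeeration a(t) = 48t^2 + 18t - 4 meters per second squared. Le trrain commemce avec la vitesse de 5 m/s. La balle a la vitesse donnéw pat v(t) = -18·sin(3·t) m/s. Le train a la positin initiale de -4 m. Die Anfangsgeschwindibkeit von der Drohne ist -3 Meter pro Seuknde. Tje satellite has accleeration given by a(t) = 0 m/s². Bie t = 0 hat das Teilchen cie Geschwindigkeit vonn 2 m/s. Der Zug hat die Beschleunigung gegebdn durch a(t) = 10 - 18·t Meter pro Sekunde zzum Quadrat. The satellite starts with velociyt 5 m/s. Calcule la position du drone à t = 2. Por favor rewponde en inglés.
Starting from acceleration a(t) = 48·t^2 + 18·t - 4, we take 2 antiderivatives. The integral of acceleration is velocity. Using v(0) = -3, we get v(t) = 16·t^3 + 9·t^2 - 4·t - 3. Finding the antiderivative of v(t) and using x(0) = -3: x(t) = 4·t^4 + 3·t^3 - 2·t^2 - 3·t - 3. Using x(t) = 4·t^4 + 3·t^3 - 2·t^2 - 3·t - 3 and substituting t = 2, we find x = 71.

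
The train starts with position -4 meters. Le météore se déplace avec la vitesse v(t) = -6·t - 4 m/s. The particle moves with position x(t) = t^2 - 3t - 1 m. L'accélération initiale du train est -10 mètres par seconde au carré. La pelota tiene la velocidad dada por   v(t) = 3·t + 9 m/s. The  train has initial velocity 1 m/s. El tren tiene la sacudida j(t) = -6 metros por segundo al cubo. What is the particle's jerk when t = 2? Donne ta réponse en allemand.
Ausgehend von der Position x(t) = t^2 - 3·t - 1, nehmen wir 3 Ableitungen. Die Ableitung von der Position ergibt die Geschwindigkeit: v(t) = 2·t - 3. Mit d/dt von v(t) finden wir a(t) = 2. Mit d/dt von a(t) finden wir j(t) = 0. Mit j(t) = 0 und Einsetzen von t = 2, finden wir j = 0.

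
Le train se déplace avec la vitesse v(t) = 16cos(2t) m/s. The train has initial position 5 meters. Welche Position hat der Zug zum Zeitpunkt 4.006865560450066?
Wir müssen unsere Gleichung für die Geschwindigkeit v(t) = 16·cos(2·t) 1-mal integrieren. Das Integral von der Geschwindigkeit, mit x(0) = 5, ergibt die Position: x(t) = 8·sin(2·t) + 5. Aus der Gleichung für die Position x(t) = 8·sin(2·t) + 5, setzen wir t = 4.006865560450066 ein und erhalten x = 12.8981373095307.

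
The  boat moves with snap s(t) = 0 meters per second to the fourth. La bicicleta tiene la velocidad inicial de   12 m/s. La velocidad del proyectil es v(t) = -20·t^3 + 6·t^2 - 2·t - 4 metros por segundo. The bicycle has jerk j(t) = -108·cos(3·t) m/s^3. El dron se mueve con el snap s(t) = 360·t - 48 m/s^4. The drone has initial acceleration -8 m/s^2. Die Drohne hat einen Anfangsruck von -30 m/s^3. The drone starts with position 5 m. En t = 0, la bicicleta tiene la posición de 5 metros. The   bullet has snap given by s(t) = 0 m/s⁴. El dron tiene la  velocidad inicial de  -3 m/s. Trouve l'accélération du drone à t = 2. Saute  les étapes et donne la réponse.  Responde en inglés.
At t = 2, a = 316.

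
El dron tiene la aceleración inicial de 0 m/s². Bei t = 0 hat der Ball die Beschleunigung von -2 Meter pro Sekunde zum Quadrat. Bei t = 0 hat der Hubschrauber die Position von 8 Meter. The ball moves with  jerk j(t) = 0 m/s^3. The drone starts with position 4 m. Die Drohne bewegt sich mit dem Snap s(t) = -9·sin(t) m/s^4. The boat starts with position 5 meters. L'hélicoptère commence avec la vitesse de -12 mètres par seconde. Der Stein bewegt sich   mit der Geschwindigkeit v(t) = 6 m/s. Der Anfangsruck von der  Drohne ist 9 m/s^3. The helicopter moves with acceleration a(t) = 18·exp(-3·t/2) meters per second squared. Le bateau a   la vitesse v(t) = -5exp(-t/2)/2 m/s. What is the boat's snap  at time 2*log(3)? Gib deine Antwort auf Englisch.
Starting from velocity v(t) = -5·exp(-t/2)/2, we take 3 derivatives. Taking d/dt of v(t), we find a(t) = 5·exp(-t/2)/4. Taking d/dt of a(t), we find j(t) = -5·exp(-t/2)/8. The derivative of jerk gives snap: s(t) = 5·exp(-t/2)/16. From the given snap equation s(t) = 5·exp(-t/2)/16, we substitute t = 2*log(3) to get s = 5/48.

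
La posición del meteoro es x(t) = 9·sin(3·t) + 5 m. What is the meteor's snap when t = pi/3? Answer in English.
We must differentiate our position equation x(t) = 9·sin(3·t) + 5 4 times. The derivative of position gives velocity: v(t) = 27·cos(3·t). Differentiating velocity, we get acceleration: a(t) = -81·sin(3·t). Taking d/dt of a(t), we find j(t) = -243·cos(3·t). Differentiating jerk, we get snap: s(t) = 729·sin(3·t). From the given snap equation s(t) = 729·sin(3·t), we substitute t = pi/3 to get s = 0.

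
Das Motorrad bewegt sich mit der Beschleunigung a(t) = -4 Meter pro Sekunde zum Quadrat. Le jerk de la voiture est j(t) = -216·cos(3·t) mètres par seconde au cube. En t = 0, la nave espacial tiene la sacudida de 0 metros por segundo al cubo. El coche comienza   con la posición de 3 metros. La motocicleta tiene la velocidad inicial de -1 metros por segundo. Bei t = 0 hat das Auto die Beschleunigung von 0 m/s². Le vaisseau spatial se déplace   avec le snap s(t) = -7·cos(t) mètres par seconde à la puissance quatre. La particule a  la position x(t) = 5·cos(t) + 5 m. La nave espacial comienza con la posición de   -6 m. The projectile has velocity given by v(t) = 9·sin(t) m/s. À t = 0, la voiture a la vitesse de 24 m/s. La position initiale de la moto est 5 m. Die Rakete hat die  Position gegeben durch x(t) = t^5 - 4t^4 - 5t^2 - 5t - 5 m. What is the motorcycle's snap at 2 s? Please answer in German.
Ausgehend von der Beschleunigung a(t) = -4, nehmen wir 2 Ableitungen. Mit d/dt von a(t) finden wir j(t) = 0. Mit d/dt von j(t) finden wir s(t) = 0. Wir haben den Snap s(t) = 0. Durch Einsetzen von t = 2: s(2) = 0.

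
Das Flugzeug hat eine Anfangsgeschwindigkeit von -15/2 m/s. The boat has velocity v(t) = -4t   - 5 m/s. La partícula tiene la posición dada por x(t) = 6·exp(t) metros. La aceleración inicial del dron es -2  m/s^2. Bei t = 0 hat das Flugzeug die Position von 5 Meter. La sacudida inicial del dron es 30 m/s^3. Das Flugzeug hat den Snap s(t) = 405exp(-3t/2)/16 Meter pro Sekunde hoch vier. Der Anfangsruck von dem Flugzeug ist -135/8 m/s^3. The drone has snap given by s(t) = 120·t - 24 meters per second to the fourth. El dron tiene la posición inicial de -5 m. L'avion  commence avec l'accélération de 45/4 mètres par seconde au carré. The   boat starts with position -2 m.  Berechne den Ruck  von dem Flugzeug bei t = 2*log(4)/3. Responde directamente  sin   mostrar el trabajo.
Bei t = 2*log(4)/3, j = -135/32.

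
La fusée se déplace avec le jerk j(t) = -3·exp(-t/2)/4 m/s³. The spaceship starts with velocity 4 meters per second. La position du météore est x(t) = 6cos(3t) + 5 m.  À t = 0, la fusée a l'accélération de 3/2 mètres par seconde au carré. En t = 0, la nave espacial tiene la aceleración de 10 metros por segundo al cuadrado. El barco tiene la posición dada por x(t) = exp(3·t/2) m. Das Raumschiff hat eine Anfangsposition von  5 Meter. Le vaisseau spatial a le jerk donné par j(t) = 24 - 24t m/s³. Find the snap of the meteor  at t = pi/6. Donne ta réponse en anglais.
We must differentiate our position equation x(t) = 6·cos(3·t) + 5 4 times. Differentiating position, we get velocity: v(t) = -18·sin(3·t). The derivative of velocity gives acceleration: a(t) = -54·cos(3·t). Taking d/dt of a(t), we find j(t) = 162·sin(3·t). Taking d/dt of j(t), we find s(t) = 486·cos(3·t). From the given snap equation s(t) = 486·cos(3·t), we substitute t = pi/6 to get s = 0.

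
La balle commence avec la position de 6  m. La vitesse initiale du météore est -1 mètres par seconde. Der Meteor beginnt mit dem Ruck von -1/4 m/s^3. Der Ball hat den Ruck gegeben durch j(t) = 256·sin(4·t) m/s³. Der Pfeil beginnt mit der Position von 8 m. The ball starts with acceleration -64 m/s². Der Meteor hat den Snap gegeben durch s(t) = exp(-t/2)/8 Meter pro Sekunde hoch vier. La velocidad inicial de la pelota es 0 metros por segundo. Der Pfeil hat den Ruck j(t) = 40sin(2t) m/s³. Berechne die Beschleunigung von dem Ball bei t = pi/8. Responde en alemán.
Um dies zu lösen, müssen wir 1 Stammfunktion unserer Gleichung für den Ruck j(t) = 256·sin(4·t) finden. Das Integral von dem Ruck, mit a(0) = -64, ergibt die Beschleunigung: a(t) = -64·cos(4·t). Mit a(t) = -64·cos(4·t) und Einsetzen von t = pi/8, finden wir a = 0.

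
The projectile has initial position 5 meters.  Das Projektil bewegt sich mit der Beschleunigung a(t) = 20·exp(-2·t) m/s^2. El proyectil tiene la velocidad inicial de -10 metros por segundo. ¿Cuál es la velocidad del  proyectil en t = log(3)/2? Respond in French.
Pour résoudre ceci, nous devons prendre 1 intégrale de notre équation de l'accélération a(t) = 20·exp(-2·t). L'intégrale de l'accélération, avec v(0) = -10, donne la vitesse: v(t) = -10·exp(-2·t). De l'équation de la vitesse v(t) = -10·exp(-2·t), nous substituons t = log(3)/2 pour obtenir v = -10/3.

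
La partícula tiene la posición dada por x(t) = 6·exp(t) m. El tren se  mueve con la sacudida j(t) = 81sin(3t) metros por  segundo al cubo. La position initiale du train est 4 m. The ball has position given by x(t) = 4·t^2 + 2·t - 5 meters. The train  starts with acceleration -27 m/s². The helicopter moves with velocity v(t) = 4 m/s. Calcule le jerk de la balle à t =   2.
Nous devons dériver notre équation de la position x(t) = 4·t^2 + 2·t - 5 3 fois. La dérivée de la position donne la vitesse: v(t) = 8·t + 2. La dérivée de la vitesse donne l'accélération: a(t) = 8. La dérivée de l'accélération donne le jerk: j(t) = 0. En utilisant j(t) = 0 et en substituant t = 2, nous trouvons j = 0.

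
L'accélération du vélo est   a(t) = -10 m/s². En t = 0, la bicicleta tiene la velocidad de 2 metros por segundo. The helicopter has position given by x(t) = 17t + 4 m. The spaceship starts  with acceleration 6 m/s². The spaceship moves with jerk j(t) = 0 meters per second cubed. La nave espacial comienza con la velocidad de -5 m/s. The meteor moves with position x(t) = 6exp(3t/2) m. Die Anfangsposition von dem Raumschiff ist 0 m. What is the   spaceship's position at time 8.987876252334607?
To find the answer, we compute 3 antiderivatives of j(t) = 0. Finding the antiderivative of j(t) and using a(0) = 6: a(t) = 6. Taking ∫a(t)dt and applying v(0) = -5, we find v(t) = 6·t - 5. Integrating velocity and using the initial condition x(0) = 0, we get x(t) = 3·t^2 - 5·t. From the given position equation x(t) = 3·t^2 - 5·t, we substitute t = 8.987876252334607 to get x = 197.406377320168.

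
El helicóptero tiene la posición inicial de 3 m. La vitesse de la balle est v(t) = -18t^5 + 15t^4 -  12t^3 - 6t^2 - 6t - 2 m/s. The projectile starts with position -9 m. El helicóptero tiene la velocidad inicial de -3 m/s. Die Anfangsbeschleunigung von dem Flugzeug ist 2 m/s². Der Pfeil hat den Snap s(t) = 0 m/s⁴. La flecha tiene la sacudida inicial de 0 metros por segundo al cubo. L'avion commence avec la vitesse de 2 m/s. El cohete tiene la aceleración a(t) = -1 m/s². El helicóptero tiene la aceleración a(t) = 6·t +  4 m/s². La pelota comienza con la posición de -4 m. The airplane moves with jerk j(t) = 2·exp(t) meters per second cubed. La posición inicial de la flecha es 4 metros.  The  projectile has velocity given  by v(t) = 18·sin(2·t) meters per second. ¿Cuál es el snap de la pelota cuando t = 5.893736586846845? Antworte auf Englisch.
To solve this, we need to take 3 derivatives of our velocity equation v(t) = -18·t^5 + 15·t^4 - 12·t^3 - 6·t^2 - 6·t - 2. Differentiating velocity, we get acceleration: a(t) = -90·t^4 + 60·t^3 - 36·t^2 - 12·t - 6. The derivative of acceleration gives jerk: j(t) = -360·t^3 + 180·t^2 - 72·t - 12. The derivative of jerk gives snap: s(t) = -1080·t^2 + 360·t - 72. Using s(t) = -1080·t^2 + 360·t - 72 and substituting t = 5.893736586846845, we find s = -35465.2762602832.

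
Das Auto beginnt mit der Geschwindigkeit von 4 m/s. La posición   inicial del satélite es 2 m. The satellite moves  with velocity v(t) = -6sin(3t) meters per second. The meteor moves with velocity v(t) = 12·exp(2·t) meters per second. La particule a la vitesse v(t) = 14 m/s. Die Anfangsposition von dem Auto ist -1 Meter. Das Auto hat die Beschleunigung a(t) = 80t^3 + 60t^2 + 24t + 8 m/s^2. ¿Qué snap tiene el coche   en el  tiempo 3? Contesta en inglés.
Starting from acceleration a(t) = 80·t^3 + 60·t^2 + 24·t + 8, we take 2 derivatives. Differentiating acceleration, we get jerk: j(t) = 240·t^2 + 120·t + 24. Differentiating jerk, we get snap: s(t) = 480·t + 120. From the given snap equation s(t) = 480·t + 120, we substitute t = 3 to get s = 1560.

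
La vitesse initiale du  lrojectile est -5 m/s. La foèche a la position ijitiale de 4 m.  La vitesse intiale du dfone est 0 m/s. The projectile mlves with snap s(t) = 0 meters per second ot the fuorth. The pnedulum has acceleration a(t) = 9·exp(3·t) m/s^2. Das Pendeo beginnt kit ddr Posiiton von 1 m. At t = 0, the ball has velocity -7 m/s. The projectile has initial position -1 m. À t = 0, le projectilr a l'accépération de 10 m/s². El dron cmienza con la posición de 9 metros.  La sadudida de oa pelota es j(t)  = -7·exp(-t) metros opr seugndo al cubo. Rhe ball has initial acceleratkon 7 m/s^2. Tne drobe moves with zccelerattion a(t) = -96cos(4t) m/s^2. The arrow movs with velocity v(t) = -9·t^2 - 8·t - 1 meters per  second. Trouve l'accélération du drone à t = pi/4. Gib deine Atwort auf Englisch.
From the given acceleration equation a(t) = -96·cos(4·t), we substitute t = pi/4 to get a = 96.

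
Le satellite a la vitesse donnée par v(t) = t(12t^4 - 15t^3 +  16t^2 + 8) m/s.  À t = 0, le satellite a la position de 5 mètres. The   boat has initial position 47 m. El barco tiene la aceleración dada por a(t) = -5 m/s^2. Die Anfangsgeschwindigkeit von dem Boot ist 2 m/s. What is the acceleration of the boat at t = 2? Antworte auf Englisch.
We have acceleration a(t) = -5. Substituting t = 2: a(2) = -5.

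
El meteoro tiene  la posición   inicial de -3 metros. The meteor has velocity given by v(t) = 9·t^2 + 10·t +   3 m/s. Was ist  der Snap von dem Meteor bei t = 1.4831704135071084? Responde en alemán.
Wir müssen unsere Gleichung für die Geschwindigkeit v(t) = 9·t^2 + 10·t + 3 3-mal ableiten. Mit d/dt von v(t) finden wir a(t) = 18·t + 10. Durch Ableiten von der Beschleunigung erhalten wir den Ruck: j(t) = 18. Mit d/dt von j(t) finden wir s(t) = 0. Mit s(t) = 0 und Einsetzen von t = 1.4831704135071084, finden wir s = 0.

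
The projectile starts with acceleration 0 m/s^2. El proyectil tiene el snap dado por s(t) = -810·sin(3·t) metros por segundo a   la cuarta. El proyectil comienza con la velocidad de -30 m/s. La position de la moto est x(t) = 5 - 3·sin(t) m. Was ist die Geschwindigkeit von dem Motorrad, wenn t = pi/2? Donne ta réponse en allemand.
Wir müssen unsere Gleichung für die Position x(t) = 5 - 3·sin(t) 1-mal ableiten. Mit d/dt von x(t) finden wir v(t) = -3·cos(t). Aus der Gleichung für die Geschwindigkeit v(t) = -3·cos(t), setzen wir t = pi/2 ein und erhalten v = 0.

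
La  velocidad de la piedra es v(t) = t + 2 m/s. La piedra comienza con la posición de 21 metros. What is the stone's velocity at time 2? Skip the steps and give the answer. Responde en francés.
La réponse est 4.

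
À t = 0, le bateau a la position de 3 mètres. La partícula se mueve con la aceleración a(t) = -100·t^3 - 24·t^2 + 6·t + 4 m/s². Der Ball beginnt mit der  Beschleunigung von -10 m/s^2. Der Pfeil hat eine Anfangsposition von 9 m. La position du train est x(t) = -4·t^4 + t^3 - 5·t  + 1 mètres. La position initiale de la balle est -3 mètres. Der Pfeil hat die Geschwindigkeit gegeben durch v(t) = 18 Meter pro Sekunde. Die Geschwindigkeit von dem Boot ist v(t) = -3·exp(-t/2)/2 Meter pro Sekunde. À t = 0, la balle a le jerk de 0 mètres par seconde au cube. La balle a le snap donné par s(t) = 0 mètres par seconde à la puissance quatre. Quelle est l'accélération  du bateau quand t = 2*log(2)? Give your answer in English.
We must differentiate our velocity equation v(t) = -3·exp(-t/2)/2 1 time. Taking d/dt of v(t), we find a(t) = 3·exp(-t/2)/4. Using a(t) = 3·exp(-t/2)/4 and substituting t = 2*log(2), we find a = 3/8.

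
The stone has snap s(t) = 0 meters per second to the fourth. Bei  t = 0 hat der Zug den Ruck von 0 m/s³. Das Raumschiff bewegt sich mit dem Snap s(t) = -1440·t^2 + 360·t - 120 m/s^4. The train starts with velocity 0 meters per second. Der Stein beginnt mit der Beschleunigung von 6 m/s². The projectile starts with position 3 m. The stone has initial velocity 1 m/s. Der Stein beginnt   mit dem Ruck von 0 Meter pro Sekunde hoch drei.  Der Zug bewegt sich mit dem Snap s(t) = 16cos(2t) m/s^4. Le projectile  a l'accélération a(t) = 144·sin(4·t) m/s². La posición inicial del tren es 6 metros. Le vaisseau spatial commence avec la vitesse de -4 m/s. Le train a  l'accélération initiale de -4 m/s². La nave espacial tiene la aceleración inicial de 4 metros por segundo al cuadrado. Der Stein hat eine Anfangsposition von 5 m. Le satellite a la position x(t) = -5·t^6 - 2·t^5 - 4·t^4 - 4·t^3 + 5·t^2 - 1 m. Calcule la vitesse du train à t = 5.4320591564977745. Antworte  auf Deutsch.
Um dies zu lösen, müssen wir 3 Integrale unserer Gleichung für den Snap s(t) = 16·cos(2·t) finden. Das Integral von dem Snap, mit j(0) = 0, ergibt den Ruck: j(t) = 8·sin(2·t). Mit ∫j(t)dt und Anwendung von a(0) = -4, finden wir a(t) = -4·cos(2·t). Die Stammfunktion von der Beschleunigung ist die Geschwindigkeit. Mit v(0) = 0 erhalten wir v(t) = -2·sin(2·t). Wir haben die Geschwindigkeit v(t) = -2·sin(2·t). Durch Einsetzen von t = 5.4320591564977745: v(5.4320591564977745) = 1.98274419755921.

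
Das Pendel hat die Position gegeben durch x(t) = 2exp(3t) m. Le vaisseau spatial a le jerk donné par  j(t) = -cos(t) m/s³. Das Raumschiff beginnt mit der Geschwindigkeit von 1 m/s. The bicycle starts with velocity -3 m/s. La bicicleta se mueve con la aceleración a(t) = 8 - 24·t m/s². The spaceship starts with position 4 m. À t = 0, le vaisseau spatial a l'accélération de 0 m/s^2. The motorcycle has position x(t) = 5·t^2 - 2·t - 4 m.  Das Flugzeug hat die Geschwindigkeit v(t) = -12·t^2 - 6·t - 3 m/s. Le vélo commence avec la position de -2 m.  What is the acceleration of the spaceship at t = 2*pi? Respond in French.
En partant du jerk j(t) = -cos(t), nous prenons 1 primitive. En prenant ∫j(t)dt et en appliquant a(0) = 0, nous trouvons a(t) = -sin(t). En utilisant a(t) = -sin(t) et en substituant t = 2*pi, nous trouvons a = 0.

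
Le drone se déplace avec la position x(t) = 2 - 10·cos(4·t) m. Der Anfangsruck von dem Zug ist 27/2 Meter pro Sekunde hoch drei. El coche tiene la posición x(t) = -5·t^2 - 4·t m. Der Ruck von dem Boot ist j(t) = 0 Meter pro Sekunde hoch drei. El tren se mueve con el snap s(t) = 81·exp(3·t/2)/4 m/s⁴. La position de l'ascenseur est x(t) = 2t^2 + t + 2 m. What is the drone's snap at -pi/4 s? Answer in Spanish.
Partiendo de la posición x(t) = 2 - 10·cos(4·t), tomamos 4 derivadas. Tomando d/dt de x(t), encontramos v(t) = 40·sin(4·t). Derivando la velocidad, obtenemos la aceleración: a(t) = 160·cos(4·t). Derivando la aceleración, obtenemos la sacudida: j(t) = -640·sin(4·t). La derivada de la sacudida da el snap: s(t) = -2560·cos(4·t). De la ecuación del snap s(t) = -2560·cos(4·t), sustituimos t = -pi/4 para obtener s = 2560.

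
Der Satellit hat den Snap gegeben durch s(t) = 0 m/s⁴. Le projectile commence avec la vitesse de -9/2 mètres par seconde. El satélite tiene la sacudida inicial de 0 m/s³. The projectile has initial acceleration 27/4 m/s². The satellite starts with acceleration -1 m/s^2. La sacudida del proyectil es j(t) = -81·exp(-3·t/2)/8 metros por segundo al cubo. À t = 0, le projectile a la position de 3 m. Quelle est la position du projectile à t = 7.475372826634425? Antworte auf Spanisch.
Debemos encontrar la integral de nuestra ecuación de la sacudida j(t) = -81·exp(-3·t/2)/8 3 veces. Integrando la sacudida y usando la condición inicial a(0) = 27/4, obtenemos a(t) = 27·exp(-3·t/2)/4. La integral de la aceleración, con v(0) = -9/2, da la velocidad: v(t) = -9·exp(-3·t/2)/2. Tomando ∫v(t)dt y aplicando x(0) = 3, encontramos x(t) = 3·exp(-3·t/2). Tenemos la posición x(t) = 3·exp(-3·t/2). Sustituyendo t = 7.475372826634425: x(7.475372826634425) = 0.0000404903472695083.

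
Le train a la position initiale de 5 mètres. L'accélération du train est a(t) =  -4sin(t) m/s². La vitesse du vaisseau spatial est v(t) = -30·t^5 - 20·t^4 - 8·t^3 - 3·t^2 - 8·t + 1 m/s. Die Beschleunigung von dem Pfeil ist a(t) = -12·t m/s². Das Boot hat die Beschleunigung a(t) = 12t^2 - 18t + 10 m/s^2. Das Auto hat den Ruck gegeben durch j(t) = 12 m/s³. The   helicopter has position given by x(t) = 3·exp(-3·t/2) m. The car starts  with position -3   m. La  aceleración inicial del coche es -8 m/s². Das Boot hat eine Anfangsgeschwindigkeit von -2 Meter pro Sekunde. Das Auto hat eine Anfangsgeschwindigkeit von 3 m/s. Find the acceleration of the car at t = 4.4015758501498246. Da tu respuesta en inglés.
To find the answer, we compute 1 integral of j(t) = 12. Finding the integral of j(t) and using a(0) = -8: a(t) = 12·t - 8. From the given acceleration equation a(t) = 12·t - 8, we substitute t = 4.4015758501498246 to get a = 44.8189102017979.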